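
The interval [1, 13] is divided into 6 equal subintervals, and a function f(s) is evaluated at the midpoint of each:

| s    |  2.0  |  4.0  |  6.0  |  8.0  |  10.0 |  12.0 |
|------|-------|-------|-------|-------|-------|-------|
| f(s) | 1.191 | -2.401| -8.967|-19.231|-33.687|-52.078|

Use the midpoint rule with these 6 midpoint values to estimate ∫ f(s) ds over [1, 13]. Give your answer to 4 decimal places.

-230.3460

h = 2, n = 6.
h·[y(m₁) + y(m₂) + y(m₃) + y(m₄) + y(m₅) + y(m₆)] = 2·(-115.173) = -230.3460.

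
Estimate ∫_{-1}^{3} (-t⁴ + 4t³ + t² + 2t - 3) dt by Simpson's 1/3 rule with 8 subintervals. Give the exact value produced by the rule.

36.5

h = (3 − (-1))/8 = 0.5.
Nodes t₀,…,t₈ = -1, -0.5, 0, 0.5, 1, 1.5, 2, 2.5, 3.
f(t) = -t⁴ + 4t³ + t² + 2t - 3: f₀=-9, f₁=-4.3125, f₂=-3, f₃=-1.3125, f₄=3, f₅=10.6875, f₆=21, f₇=31.6875, f₈=39.
(h/3)·[f₀ + 4f₁ + 2f₂ + 4f₃ + 2f₄ + 4f₅ + 2f₆ + 4f₇ + f₈] = 0.166667·(219) = 36.5.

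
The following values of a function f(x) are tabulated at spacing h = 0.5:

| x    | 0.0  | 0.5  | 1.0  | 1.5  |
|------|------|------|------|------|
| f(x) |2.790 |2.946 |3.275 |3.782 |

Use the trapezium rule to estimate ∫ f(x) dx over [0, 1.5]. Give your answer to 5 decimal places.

h = 0.5, n = 3.
(h/2)·[y₀ + 2y₁ + 2y₂ + y₃] = 0.25·(19.014) = 4.75350.

4.75350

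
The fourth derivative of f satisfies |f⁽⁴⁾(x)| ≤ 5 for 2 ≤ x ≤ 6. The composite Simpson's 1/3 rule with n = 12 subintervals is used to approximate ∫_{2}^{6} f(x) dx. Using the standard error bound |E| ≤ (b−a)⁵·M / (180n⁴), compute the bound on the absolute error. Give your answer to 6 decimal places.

0.001372

|E| ≤ (4)⁵·5 / (180·12⁴) = 5120/3732480 = 0.001372.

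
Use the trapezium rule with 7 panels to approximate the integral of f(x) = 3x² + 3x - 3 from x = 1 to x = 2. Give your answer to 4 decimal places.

8.5102

h = (2 − 1)/7 = 0.142857.
Nodes x₀,…,x₇ = 1, 1.142857, 1.285714, 1.428571, 1.571429, 1.714286, 1.857143, 2.
f(x) = 3x² + 3x - 3: f₀=3, f₁=4.346939, f₂=5.816327, f₃=7.408163, f₄=9.122449, f₅=10.959184, f₆=12.918367, f₇=15.
(h/2)·[f₀ + 2f₁ + 2f₂ + 2f₃ + 2f₄ + 2f₅ + 2f₆ + f₇] = 0.071429·(119.142857) = 8.5102.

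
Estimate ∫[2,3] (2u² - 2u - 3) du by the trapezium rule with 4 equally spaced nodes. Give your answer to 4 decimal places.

h = (3 − 2)/3 = 0.333333.
Nodes u₀,…,u₃ = 2, 2.333333, 2.666667, 3.
f(u) = 2u² - 2u - 3: f₀=1, f₁=3.222222, f₂=5.888889, f₃=9.
(h/2)·[f₀ + 2f₁ + 2f₂ + f₃] = 0.166667·(28.222222) = 4.7037.

4.7037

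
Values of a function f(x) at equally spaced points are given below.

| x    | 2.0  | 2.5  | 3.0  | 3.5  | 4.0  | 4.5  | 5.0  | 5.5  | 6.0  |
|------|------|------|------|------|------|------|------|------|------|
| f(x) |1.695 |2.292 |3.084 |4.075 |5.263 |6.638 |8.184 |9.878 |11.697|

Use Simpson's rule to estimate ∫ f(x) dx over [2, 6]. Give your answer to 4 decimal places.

h = 0.5, n = 8.
(h/3)·[y₀ + 4y₁ + 2y₂ + 4y₃ + 2y₄ + 4y₅ + 2y₆ + 4y₇ + y₈] = 0.166667·(137.986) = 22.9977.

22.9977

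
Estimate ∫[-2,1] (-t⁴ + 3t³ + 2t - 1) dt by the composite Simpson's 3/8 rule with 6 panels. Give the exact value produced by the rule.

-23.90625

h = (1 − (-2))/6 = 0.5.
Nodes t₀,…,t₆ = -2, -1.5, -1, -0.5, 0, 0.5, 1.
f(t) = -t⁴ + 3t³ + 2t - 1: f₀=-45, f₁=-19.1875, f₂=-7, f₃=-2.4375, f₄=-1, f₅=0.3125, f₆=3.
(3h/8)·[f₀ + 3f₁ + 3f₂ + 2f₃ + 3f₄ + 3f₅ + f₆] = 0.1875·(-127.5) = -23.90625.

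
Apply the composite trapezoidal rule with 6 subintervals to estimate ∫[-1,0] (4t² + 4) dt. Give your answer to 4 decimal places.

5.3519

h = (0 − (-1))/6 = 0.166667.
Nodes t₀,…,t₆ = -1, -0.833333, -0.666667, -0.5, -0.333333, -0.166667, 0.
f(t) = 4t² + 4: f₀=8, f₁=6.777778, f₂=5.777778, f₃=5, f₄=4.444444, f₅=4.111111, f₆=4.
(h/2)·[f₀ + 2f₁ + 2f₂ + 2f₃ + 2f₄ + 2f₅ + f₆] = 0.083333·(64.222222) = 5.3519.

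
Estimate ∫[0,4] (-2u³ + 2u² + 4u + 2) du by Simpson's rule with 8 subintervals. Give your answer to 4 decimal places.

h = (4 − 0)/8 = 0.5.
Nodes u₀,…,u₈ = 0, 0.5, 1, 1.5, 2, 2.5, 3, 3.5, 4.
f(u) = -2u³ + 2u² + 4u + 2: f₀=2, f₁=4.25, f₂=6, f₃=5.75, f₄=2, f₅=-6.75, f₆=-22, f₇=-45.25, f₈=-78.
(h/3)·[f₀ + 4f₁ + 2f₂ + 4f₃ + 2f₄ + 4f₅ + 2f₆ + 4f₇ + f₈] = 0.166667·(-272) = -45.3333.

-45.3333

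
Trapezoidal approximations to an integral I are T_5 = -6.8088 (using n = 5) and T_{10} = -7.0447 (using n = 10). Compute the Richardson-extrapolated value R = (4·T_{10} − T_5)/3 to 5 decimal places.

-7.12333

R = (4·T_{10} − T_5) / 3 = (4·(-7.0447) − (-6.8088))/3 = (-21.3700)/3 = -7.12333.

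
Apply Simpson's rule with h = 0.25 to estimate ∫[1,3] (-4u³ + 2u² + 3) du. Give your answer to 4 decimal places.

h = (3 − 1)/8 = 0.25.
Nodes u₀,…,u₈ = 1, 1.25, 1.5, 1.75, 2, 2.25, 2.5, 2.75, 3.
f(u) = -4u³ + 2u² + 3: f₀=1, f₁=-1.6875, f₂=-6, f₃=-12.3125, f₄=-21, f₅=-32.4375, f₆=-47, f₇=-65.0625, f₈=-87.
(h/3)·[f₀ + 4f₁ + 2f₂ + 4f₃ + 2f₄ + 4f₅ + 2f₆ + 4f₇ + f₈] = 0.083333·(-680) = -56.6667.

-56.6667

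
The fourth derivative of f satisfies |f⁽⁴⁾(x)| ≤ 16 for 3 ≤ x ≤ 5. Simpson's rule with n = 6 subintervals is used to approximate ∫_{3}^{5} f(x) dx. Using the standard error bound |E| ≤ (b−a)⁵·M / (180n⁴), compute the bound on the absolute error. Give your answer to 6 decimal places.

0.002195

|E| ≤ (2)⁵·16 / (180·6⁴) = 512/233280 = 0.002195.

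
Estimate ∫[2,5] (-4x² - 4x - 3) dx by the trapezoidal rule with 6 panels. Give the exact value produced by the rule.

-207.5

h = (5 − 2)/6 = 0.5.
Nodes x₀,…,x₆ = 2, 2.5, 3, 3.5, 4, 4.5, 5.
f(x) = -4x² - 4x - 3: f₀=-27, f₁=-38, f₂=-51, f₃=-66, f₄=-83, f₅=-102, f₆=-123.
(h/2)·[f₀ + 2f₁ + 2f₂ + 2f₃ + 2f₄ + 2f₅ + f₆] = 0.25·(-830) = -207.5.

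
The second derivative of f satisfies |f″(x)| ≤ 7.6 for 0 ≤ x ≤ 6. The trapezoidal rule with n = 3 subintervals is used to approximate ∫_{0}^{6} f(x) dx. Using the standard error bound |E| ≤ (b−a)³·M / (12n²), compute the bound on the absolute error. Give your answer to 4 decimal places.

15.2000

|E| ≤ (6)³·7.6 / (12·3²) = 1641.6/108 = 15.2000.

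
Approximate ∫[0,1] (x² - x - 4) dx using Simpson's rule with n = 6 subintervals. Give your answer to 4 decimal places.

h = (1 − 0)/6 = 0.166667.
Nodes x₀,…,x₆ = 0, 0.166667, 0.333333, 0.5, 0.666667, 0.833333, 1.
f(x) = x² - x - 4: f₀=-4, f₁=-4.138889, f₂=-4.222222, f₃=-4.25, f₄=-4.222222, f₅=-4.138889, f₆=-4.
(h/3)·[f₀ + 4f₁ + 2f₂ + 4f₃ + 2f₄ + 4f₅ + f₆] = 0.055556·(-75) = -4.1667.

-4.1667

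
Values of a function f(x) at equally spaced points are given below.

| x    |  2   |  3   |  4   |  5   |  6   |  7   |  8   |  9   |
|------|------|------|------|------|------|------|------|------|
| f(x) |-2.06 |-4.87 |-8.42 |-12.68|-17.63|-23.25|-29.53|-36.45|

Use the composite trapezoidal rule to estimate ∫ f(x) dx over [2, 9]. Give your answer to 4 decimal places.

-115.6350

h = 1, n = 7.
(h/2)·[y₀ + 2y₁ + 2y₂ + 2y₃ + 2y₄ + 2y₅ + 2y₆ + y₇] = 0.5·(-231.27) = -115.6350.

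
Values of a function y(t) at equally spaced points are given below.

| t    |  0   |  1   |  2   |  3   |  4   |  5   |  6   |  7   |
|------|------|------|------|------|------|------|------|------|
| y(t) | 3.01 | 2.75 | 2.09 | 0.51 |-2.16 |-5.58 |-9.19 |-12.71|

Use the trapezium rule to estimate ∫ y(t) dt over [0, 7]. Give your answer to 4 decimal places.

-16.4300

h = 1, n = 7.
(h/2)·[y₀ + 2y₁ + 2y₂ + 2y₃ + 2y₄ + 2y₅ + 2y₆ + y₇] = 0.5·(-32.86) = -16.4300.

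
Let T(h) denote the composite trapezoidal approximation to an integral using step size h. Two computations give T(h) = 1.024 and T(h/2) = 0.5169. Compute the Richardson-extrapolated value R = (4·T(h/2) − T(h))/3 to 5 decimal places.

0.34787

R = (4·T(h/2) − T(h)) / 3 = (4·0.5169 − 1.024)/3 = (1.0436)/3 = 0.34787.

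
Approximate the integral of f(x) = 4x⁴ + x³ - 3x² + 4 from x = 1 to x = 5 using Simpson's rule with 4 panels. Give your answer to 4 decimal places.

h = (5 − 1)/4 = 1.
Nodes x₀,…,x₄ = 1, 2, 3, 4, 5.
f(x) = 4x⁴ + x³ - 3x² + 4: f₀=6, f₁=64, f₂=328, f₃=1044, f₄=2554.
(h/3)·[f₀ + 4f₁ + 2f₂ + 4f₃ + f₄] = 0.333333·(7648) = 2549.3333.

2549.3333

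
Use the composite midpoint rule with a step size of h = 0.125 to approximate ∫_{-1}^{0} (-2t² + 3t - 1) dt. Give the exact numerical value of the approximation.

-3.1640625

h = (0 − (-1))/8 = 0.125.
Midpoints m₁,…,m₈ = -0.9375, -0.8125, -0.6875, -0.5625, -0.4375, -0.3125, -0.1875, -0.0625.
f(m₁)=-5.5703125, f(m₂)=-4.7578125, f(m₃)=-4.0078125, f(m₄)=-3.3203125, f(m₅)=-2.6953125, f(m₆)=-2.1328125, f(m₇)=-1.6328125, f(m₈)=-1.1953125.
h·[f(m₁) + f(m₂) + f(m₃) + f(m₄) + f(m₅) + f(m₆) + f(m₇) + f(m₈)] = 0.125·(-25.3125) = -3.1640625.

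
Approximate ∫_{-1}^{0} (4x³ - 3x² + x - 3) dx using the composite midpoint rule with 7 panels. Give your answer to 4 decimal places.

h = (0 − (-1))/7 = 0.142857.
Midpoints m₁,…,m₇ = -0.928571, -0.785714, -0.642857, -0.5, -0.357143, -0.214286, -0.071429.
f(m₁)=-9.717930, f(m₂)=-7.577988, f(m₃)=-5.945335, f(m₄)=-4.75, f(m₅)=-3.922012, f(m₆)=-3.391399, f(m₇)=-3.088192.
h·[f(m₁) + f(m₂) + f(m₃) + f(m₄) + f(m₅) + f(m₆) + f(m₇)] = 0.142857·(-38.392857) = -5.4847.

-5.4847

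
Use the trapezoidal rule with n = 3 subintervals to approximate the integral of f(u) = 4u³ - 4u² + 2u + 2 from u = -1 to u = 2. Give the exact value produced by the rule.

13

h = (2 − (-1))/3 = 1.
Nodes u₀,…,u₃ = -1, 0, 1, 2.
f(u) = 4u³ - 4u² + 2u + 2: f₀=-8, f₁=2, f₂=4, f₃=22.
(h/2)·[f₀ + 2f₁ + 2f₂ + f₃] = 0.5·(26) = 13.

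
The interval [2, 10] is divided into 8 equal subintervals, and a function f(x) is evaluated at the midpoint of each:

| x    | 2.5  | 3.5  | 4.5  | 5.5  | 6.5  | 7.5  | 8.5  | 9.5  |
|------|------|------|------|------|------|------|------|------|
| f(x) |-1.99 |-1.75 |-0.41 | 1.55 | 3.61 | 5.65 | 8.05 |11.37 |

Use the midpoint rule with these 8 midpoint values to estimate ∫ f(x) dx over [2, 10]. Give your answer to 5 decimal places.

26.08000

h = 1, n = 8.
h·[y(m₁) + y(m₂) + y(m₃) + y(m₄) + y(m₅) + y(m₆) + y(m₇) + y(m₈)] = 1·(26.08) = 26.08000.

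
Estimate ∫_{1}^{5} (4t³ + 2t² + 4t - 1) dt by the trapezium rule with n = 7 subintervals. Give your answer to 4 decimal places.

h = (5 − 1)/7 = 0.571429.
Nodes t₀,…,t₇ = 1, 1.571429, 2.142857, 2.714286, 3.285714, 3.857143, 4.428571, 5.
f(t) = 4t³ + 2t² + 4t - 1: f₀=9, f₁=25.746356, f₂=56.113703, f₃=104.580175, f₄=175.623907, f₅=273.723032, f₆=403.355685, f₇=569.
(h/2)·[f₀ + 2f₁ + 2f₂ + 2f₃ + 2f₄ + 2f₅ + 2f₆ + f₇] = 0.285714·(2656.285714) = 758.9388.

758.9388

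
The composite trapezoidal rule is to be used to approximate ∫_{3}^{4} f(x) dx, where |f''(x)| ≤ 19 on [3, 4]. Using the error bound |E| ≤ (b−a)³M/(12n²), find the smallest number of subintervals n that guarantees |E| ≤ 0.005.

18

Need 19/(12n²) ≤ 0.005.
n² ≥ 19/(12·0.005) = 316.667 ⇒ n ≥ 17.7951, so the smallest n is 18.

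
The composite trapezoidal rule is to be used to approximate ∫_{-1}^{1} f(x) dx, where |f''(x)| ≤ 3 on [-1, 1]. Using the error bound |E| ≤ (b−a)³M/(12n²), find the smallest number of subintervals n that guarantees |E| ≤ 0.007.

17

Need 24/(12n²) ≤ 0.007.
n² ≥ 24/(12·0.007) = 285.714 ⇒ n ≥ 16.9031, so the smallest n is 17.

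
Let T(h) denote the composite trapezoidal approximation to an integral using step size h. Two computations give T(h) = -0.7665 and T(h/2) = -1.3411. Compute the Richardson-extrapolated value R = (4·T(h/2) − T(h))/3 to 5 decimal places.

R = (4·T(h/2) − T(h)) / 3 = (4·(-1.3411) − (-0.7665))/3 = (-4.5979)/3 = -1.53263.

-1.53263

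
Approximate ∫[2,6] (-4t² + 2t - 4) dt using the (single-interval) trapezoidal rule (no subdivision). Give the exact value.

-304

T = (b−a)/2 · [f(2) + f(6)] = 2·[(-16) + (-136)] = -304.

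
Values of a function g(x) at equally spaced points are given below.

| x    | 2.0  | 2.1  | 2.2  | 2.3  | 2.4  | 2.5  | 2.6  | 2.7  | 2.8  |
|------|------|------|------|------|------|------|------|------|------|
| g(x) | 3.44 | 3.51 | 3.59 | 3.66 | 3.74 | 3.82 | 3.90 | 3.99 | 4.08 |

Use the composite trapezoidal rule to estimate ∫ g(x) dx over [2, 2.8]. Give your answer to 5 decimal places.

2.99700

h = 0.1, n = 8.
(h/2)·[y₀ + 2y₁ + 2y₂ + 2y₃ + 2y₄ + 2y₅ + 2y₆ + 2y₇ + y₈] = 0.05·(59.94) = 2.99700.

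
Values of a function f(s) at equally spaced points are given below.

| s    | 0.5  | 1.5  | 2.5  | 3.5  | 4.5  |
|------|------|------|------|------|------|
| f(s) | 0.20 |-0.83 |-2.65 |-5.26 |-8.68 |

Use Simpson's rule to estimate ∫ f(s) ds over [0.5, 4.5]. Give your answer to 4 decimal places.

h = 1, n = 4.
(h/3)·[y₀ + 4y₁ + 2y₂ + 4y₃ + y₄] = 0.333333·(-38.14) = -12.7133.

-12.7133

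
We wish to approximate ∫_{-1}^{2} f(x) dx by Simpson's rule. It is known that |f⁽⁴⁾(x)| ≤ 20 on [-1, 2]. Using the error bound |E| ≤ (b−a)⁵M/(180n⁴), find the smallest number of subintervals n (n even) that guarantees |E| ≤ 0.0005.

Need 4860/(180n⁴) ≤ 0.0005.
n⁴ ≥ 4860/(180·0.0005) = 54000 ⇒ n ≥ 15.2440, so the smallest even n is 16. (n must be even for Simpson's rule.)

16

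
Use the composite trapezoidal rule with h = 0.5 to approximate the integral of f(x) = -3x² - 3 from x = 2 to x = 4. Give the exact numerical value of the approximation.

-62.25

h = (4 − 2)/4 = 0.5.
Nodes x₀,…,x₄ = 2, 2.5, 3, 3.5, 4.
f(x) = -3x² - 3: f₀=-15, f₁=-21.75, f₂=-30, f₃=-39.75, f₄=-51.
(h/2)·[f₀ + 2f₁ + 2f₂ + 2f₃ + f₄] = 0.25·(-249) = -62.25.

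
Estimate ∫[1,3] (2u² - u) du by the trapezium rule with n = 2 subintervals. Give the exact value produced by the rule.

h = (3 − 1)/2 = 1.
Nodes u₀,…,u₂ = 1, 2, 3.
f(u) = 2u² - u: f₀=1, f₁=6, f₂=15.
(h/2)·[f₀ + 2f₁ + f₂] = 0.5·(28) = 14.

14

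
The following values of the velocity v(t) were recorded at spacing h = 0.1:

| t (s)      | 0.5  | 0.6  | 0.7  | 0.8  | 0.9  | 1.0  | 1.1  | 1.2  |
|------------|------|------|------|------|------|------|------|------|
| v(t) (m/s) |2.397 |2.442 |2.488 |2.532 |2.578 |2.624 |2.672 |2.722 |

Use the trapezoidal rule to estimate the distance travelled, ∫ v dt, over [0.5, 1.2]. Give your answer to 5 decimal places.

1.78955

h = 0.1, n = 7.
(h/2)·[y₀ + 2y₁ + 2y₂ + 2y₃ + 2y₄ + 2y₅ + 2y₆ + y₇] = 0.05·(35.791) = 1.78955.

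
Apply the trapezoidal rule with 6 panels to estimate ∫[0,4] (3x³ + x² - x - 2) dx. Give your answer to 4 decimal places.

h = (4 − 0)/6 = 0.666667.
Nodes x₀,…,x₆ = 0, 0.666667, 1.333333, 2, 2.666667, 3.333333, 4.
f(x) = 3x³ + x² - x - 2: f₀=-2, f₁=-1.333333, f₂=5.555556, f₃=24, f₄=59.333333, f₅=116.888889, f₆=202.
(h/2)·[f₀ + 2f₁ + 2f₂ + 2f₃ + 2f₄ + 2f₅ + f₆] = 0.333333·(608.888889) = 202.9630.

202.9630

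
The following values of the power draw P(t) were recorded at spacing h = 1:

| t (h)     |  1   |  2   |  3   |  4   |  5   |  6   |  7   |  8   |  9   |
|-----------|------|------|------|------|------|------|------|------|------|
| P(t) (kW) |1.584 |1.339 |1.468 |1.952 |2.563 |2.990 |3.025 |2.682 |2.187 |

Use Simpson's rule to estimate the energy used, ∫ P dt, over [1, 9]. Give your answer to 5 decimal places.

h = 1, n = 8.
(h/3)·[y₀ + 4y₁ + 2y₂ + 4y₃ + 2y₄ + 4y₅ + 2y₆ + 4y₇ + y₈] = 0.333333·(53.735) = 17.91167.

17.91167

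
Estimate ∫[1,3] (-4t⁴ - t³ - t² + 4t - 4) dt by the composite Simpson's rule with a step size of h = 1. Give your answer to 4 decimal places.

-215.3333

h = (3 − 1)/2 = 1.
Nodes t₀,…,t₂ = 1, 2, 3.
f(t) = -4t⁴ - t³ - t² + 4t - 4: f₀=-6, f₁=-72, f₂=-352.
(h/3)·[f₀ + 4f₁ + f₂] = 0.333333·(-646) = -215.3333.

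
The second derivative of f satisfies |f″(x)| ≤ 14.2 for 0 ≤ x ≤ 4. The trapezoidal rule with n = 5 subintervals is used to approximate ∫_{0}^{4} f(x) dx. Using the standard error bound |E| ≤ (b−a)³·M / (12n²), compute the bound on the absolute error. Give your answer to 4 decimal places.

3.0293

|E| ≤ (4)³·14.2 / (12·5²) = 908.8/300 = 3.0293.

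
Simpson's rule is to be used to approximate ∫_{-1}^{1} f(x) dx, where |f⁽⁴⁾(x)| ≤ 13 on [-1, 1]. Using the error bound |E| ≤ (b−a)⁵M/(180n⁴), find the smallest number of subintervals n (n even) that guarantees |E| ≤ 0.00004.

Need 416/(180n⁴) ≤ 0.00004.
n⁴ ≥ 416/(180·0.00004) = 57777.8 ⇒ n ≥ 15.5039, so the smallest even n is 16. (n must be even for Simpson's rule.)

16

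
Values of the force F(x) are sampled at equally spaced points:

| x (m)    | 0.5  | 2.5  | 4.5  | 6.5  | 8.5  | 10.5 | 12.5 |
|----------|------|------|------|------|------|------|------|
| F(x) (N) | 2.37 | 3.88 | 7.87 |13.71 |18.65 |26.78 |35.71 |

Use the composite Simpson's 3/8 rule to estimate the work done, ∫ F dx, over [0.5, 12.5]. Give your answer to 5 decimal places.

177.78000

h = 2, n = 6.
(3h/8)·[y₀ + 3y₁ + 3y₂ + 2y₃ + 3y₄ + 3y₅ + y₆] = 0.75·(237.04) = 177.78000.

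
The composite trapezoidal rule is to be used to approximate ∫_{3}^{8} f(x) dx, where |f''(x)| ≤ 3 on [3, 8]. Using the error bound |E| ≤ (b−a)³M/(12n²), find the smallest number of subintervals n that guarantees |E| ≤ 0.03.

33

Need 375/(12n²) ≤ 0.03.
n² ≥ 375/(12·0.03) = 1041.67 ⇒ n ≥ 32.2749, so the smallest n is 33.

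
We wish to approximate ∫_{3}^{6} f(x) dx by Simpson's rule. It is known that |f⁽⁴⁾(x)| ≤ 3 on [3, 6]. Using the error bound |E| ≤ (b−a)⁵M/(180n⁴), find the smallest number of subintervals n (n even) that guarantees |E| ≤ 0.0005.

10

Need 729/(180n⁴) ≤ 0.0005.
n⁴ ≥ 729/(180·0.0005) = 8100 ⇒ n ≥ 9.4868, so the smallest even n is 10. (n must be even for Simpson's rule.)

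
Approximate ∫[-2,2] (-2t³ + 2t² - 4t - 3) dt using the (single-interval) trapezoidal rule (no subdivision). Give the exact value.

20

T = (b−a)/2 · [f(-2) + f(2)] = 2·[29 + (-19)] = 20.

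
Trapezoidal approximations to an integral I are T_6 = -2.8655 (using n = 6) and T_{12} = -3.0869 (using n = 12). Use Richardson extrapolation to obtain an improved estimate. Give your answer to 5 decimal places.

R = (4·T_{12} − T_6) / 3 = (4·(-3.0869) − (-2.8655))/3 = (-9.4821)/3 = -3.16070.

-3.16070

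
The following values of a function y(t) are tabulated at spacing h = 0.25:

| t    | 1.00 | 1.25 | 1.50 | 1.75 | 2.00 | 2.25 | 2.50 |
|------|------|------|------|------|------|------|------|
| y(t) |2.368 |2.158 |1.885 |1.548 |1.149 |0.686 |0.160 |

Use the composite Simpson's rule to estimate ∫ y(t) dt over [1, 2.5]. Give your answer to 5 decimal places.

h = 0.25, n = 6.
(h/3)·[y₀ + 4y₁ + 2y₂ + 4y₃ + 2y₄ + 4y₅ + y₆] = 0.083333·(26.164) = 2.18033.

2.18033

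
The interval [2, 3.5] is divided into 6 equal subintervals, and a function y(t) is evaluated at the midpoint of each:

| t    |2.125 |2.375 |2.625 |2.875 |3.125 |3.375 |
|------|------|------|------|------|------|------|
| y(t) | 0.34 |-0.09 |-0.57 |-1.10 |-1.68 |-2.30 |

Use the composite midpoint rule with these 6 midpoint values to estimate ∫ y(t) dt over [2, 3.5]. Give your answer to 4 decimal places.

-1.3500

h = 0.25, n = 6.
h·[y(m₁) + y(m₂) + y(m₃) + y(m₄) + y(m₅) + y(m₆)] = 0.25·(-5.40) = -1.3500.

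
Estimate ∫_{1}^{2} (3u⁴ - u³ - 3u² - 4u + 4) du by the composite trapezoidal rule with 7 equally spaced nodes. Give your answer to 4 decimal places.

6.0096

h = (2 − 1)/6 = 0.166667.
Nodes u₀,…,u₆ = 1, 1.166667, 1.333333, 1.5, 1.666667, 1.833333, 2.
f(u) = 3u⁴ - u³ - 3u² - 4u + 4: f₀=-1, f₁=-0.780093, f₂=0.444444, f₃=3.0625, f₄=7.518519, f₅=14.3125, f₆=24.
(h/2)·[f₀ + 2f₁ + 2f₂ + 2f₃ + 2f₄ + 2f₅ + f₆] = 0.083333·(72.115741) = 6.0096.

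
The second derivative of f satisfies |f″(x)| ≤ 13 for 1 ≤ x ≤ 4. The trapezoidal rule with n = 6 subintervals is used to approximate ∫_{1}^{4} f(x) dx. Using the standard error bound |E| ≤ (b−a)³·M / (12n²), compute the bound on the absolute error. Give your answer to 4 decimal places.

0.8125

|E| ≤ (3)³·13 / (12·6²) = 351/432 = 0.8125.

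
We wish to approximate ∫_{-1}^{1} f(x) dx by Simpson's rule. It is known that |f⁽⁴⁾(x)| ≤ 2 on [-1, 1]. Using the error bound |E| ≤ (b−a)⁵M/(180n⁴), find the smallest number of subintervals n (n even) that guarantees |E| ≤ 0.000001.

Need 64/(180n⁴) ≤ 0.000001.
n⁴ ≥ 64/(180·0.000001) = 355556 ⇒ n ≥ 24.4189, so the smallest even n is 26. (n must be even for Simpson's rule.)

26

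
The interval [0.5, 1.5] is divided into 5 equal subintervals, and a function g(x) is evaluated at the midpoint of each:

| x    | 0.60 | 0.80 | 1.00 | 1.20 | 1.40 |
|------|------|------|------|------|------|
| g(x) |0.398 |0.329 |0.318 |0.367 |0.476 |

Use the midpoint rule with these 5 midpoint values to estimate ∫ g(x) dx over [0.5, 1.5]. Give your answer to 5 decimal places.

0.37760

h = 0.2, n = 5.
h·[y(m₁) + y(m₂) + y(m₃) + y(m₄) + y(m₅)] = 0.2·(1.888) = 0.37760.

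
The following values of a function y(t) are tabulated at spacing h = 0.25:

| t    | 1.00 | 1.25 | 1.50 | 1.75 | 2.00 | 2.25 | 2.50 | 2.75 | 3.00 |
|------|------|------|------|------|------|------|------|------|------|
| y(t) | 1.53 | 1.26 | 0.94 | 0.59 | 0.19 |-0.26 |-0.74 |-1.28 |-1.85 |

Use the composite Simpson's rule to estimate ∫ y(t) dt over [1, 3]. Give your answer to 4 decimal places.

0.1417

h = 0.25, n = 8.
(h/3)·[y₀ + 4y₁ + 2y₂ + 4y₃ + 2y₄ + 4y₅ + 2y₆ + 4y₇ + y₈] = 0.083333·(1.70) = 0.1417.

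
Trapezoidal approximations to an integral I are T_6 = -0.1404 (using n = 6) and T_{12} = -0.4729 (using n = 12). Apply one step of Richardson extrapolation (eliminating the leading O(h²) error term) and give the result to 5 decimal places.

-0.58373

R = (4·T_{12} − T_6) / 3 = (4·(-0.4729) − (-0.1404))/3 = (-1.7512)/3 = -0.58373.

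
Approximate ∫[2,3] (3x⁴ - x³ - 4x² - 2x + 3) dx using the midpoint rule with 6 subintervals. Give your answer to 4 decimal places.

82.7795

h = (3 − 2)/6 = 0.166667.
Midpoints m₁,…,m₆ = 2.083333, 2.25, 2.416667, 2.583333, 2.75, 2.916667.
f(m₁)=28.944010, f(m₂)=43.74609375, f(m₃)=63.018084, f(m₄)=87.509983, f(m₅)=118.02734375, f(m₆)=155.431279.
h·[f(m₁) + f(m₂) + f(m₃) + f(m₄) + f(m₅) + f(m₆)] = 0.166667·(496.676794) = 82.7795.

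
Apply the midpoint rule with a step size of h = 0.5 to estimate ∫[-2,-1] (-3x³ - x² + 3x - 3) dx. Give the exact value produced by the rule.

1.15625

h = (-1 − (-2))/2 = 0.5.
Midpoints m₁,…,m₂ = -1.75, -1.25.
f(m₁)=4.765625, f(m₂)=-2.453125.
h·[f(m₁) + f(m₂)] = 0.5·(2.3125) = 1.15625.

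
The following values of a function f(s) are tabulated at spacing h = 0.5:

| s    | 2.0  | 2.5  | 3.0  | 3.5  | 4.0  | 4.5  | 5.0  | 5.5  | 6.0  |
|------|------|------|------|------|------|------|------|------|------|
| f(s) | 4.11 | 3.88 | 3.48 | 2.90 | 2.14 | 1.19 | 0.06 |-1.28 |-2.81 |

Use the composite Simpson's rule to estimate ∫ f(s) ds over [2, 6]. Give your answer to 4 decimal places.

6.5700

h = 0.5, n = 8.
(h/3)·[y₀ + 4y₁ + 2y₂ + 4y₃ + 2y₄ + 4y₅ + 2y₆ + 4y₇ + y₈] = 0.166667·(39.42) = 6.5700.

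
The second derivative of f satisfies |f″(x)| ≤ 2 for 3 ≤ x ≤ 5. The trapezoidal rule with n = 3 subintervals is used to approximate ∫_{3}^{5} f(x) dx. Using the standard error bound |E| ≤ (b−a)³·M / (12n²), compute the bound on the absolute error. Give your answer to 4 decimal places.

|E| ≤ (2)³·2 / (12·3²) = 16/108 = 0.1481.

0.1481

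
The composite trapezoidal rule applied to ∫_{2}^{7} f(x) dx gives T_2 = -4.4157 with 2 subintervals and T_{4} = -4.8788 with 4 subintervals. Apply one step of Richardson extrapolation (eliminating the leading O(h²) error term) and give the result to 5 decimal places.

R = (4·T_{4} − T_2) / 3 = (4·(-4.8788) − (-4.4157))/3 = (-15.0995)/3 = -5.03317.

-5.03317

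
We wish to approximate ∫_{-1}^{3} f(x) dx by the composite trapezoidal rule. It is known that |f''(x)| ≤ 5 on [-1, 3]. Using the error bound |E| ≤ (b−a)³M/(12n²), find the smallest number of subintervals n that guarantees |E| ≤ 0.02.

Need 320/(12n²) ≤ 0.02.
n² ≥ 320/(12·0.02) = 1333.33 ⇒ n ≥ 36.5148, so the smallest n is 37.

37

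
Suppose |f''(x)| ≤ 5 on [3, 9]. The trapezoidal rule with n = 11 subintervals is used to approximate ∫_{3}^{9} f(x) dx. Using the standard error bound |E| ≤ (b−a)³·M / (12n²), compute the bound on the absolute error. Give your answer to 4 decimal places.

0.7438

|E| ≤ (6)³·5 / (12·11²) = 1080/1452 = 0.7438.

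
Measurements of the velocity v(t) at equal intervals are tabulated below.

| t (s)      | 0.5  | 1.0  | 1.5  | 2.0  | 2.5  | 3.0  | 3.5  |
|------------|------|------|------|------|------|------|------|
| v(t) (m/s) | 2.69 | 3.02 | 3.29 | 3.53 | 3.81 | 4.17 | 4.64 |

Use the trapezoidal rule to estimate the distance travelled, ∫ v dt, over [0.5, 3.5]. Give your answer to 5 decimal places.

10.74250

h = 0.5, n = 6.
(h/2)·[y₀ + 2y₁ + 2y₂ + 2y₃ + 2y₄ + 2y₅ + y₆] = 0.25·(42.97) = 10.74250.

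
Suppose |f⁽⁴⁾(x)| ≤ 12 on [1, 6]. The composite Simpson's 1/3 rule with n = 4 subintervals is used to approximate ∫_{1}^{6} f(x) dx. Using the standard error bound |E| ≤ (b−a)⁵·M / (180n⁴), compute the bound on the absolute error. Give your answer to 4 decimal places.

|E| ≤ (5)⁵·12 / (180·4⁴) = 37500/46080 = 0.8138.

0.8138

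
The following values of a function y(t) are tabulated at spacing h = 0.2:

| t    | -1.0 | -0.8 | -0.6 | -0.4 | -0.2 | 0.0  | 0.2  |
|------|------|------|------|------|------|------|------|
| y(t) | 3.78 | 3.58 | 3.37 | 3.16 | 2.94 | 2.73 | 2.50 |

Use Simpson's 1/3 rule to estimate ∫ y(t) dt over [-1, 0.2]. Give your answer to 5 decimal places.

3.78533

h = 0.2, n = 6.
(h/3)·[y₀ + 4y₁ + 2y₂ + 4y₃ + 2y₄ + 4y₅ + y₆] = 0.066667·(56.78) = 3.78533.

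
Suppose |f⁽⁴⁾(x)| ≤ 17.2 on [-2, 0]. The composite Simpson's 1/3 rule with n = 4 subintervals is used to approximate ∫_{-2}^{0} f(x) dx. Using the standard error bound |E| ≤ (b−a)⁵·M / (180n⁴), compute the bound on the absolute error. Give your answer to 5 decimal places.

0.01194

|E| ≤ (2)⁵·17.2 / (180·4⁴) = 550.4/46080 = 0.01194.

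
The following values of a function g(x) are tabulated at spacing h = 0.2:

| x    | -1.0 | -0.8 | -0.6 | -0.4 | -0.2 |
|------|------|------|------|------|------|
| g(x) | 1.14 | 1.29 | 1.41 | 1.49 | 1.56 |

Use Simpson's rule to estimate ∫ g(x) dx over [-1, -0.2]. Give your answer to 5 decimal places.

1.10933

h = 0.2, n = 4.
(h/3)·[y₀ + 4y₁ + 2y₂ + 4y₃ + y₄] = 0.066667·(16.64) = 1.10933.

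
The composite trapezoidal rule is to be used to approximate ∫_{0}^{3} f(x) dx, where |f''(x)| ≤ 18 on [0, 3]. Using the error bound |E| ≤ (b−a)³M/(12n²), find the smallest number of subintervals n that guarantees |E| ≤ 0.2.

Need 486/(12n²) ≤ 0.2.
n² ≥ 486/(12·0.2) = 202.5 ⇒ n ≥ 14.2302, so the smallest n is 15.

15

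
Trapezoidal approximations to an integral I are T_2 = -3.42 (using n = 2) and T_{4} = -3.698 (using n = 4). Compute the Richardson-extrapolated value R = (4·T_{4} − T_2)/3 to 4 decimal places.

-3.7907

R = (4·T_{4} − T_2) / 3 = (4·(-3.698) − (-3.42))/3 = (-11.372)/3 = -3.7907.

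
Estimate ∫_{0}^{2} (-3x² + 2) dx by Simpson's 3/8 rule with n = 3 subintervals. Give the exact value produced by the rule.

h = (2 − 0)/3 = 0.666667.
Nodes x₀,…,x₃ = 0, 0.666667, 1.333333, 2.
f(x) = -3x² + 2: f₀=2, f₁=0.666667, f₂=-3.333333, f₃=-10.
(3h/8)·[f₀ + 3f₁ + 3f₂ + f₃] = 0.25·(-16) = -4.

-4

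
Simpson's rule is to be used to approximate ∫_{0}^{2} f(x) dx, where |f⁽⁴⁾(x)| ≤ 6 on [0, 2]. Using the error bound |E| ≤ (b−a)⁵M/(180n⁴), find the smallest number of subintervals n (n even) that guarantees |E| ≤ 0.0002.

Need 192/(180n⁴) ≤ 0.0002.
n⁴ ≥ 192/(180·0.0002) = 5333.33 ⇒ n ≥ 8.5457, so the smallest even n is 10. (n must be even for Simpson's rule.)

10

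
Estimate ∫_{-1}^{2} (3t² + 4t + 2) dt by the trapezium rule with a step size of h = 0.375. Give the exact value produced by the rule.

h = (2 − (-1))/8 = 0.375.
Nodes t₀,…,t₈ = -1, -0.625, -0.25, 0.125, 0.5, 0.875, 1.25, 1.625, 2.
f(t) = 3t² + 4t + 2: f₀=1, f₁=0.671875, f₂=1.1875, f₃=2.546875, f₄=4.75, f₅=7.796875, f₆=11.6875, f₇=16.421875, f₈=22.
(h/2)·[f₀ + 2f₁ + 2f₂ + 2f₃ + 2f₄ + 2f₅ + 2f₆ + 2f₇ + f₈] = 0.1875·(113.125) = 21.2109375.

21.2109375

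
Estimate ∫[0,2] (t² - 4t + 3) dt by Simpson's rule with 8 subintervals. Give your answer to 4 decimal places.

0.6667

h = (2 − 0)/8 = 0.25.
Nodes t₀,…,t₈ = 0, 0.25, 0.5, 0.75, 1, 1.25, 1.5, 1.75, 2.
f(t) = t² - 4t + 3: f₀=3, f₁=2.0625, f₂=1.25, f₃=0.5625, f₄=0, f₅=-0.4375, f₆=-0.75, f₇=-0.9375, f₈=-1.
(h/3)·[f₀ + 4f₁ + 2f₂ + 4f₃ + 2f₄ + 4f₅ + 2f₆ + 4f₇ + f₈] = 0.083333·(8) = 0.6667.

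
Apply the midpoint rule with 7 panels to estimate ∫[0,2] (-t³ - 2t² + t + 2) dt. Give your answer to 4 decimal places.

-3.2653

h = (2 − 0)/7 = 0.285714.
Midpoints m₁,…,m₇ = 0.142857, 0.428571, 0.714286, 1, 1.285714, 1.571429, 1.857143.
f(m₁)=2.099125, f(m₂)=1.982507, f(m₃)=1.329446, f(m₄)=0, f(m₅)=-2.145773, f(m₆)=-5.247813, f(m₇)=-9.446064.
h·[f(m₁) + f(m₂) + f(m₃) + f(m₄) + f(m₅) + f(m₆) + f(m₇)] = 0.285714·(-11.428571) = -3.2653.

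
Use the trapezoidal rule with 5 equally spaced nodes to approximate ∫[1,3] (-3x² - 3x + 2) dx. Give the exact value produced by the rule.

-34.25

h = (3 − 1)/4 = 0.5.
Nodes x₀,…,x₄ = 1, 1.5, 2, 2.5, 3.
f(x) = -3x² - 3x + 2: f₀=-4, f₁=-9.25, f₂=-16, f₃=-24.25, f₄=-34.
(h/2)·[f₀ + 2f₁ + 2f₂ + 2f₃ + f₄] = 0.25·(-137) = -34.25.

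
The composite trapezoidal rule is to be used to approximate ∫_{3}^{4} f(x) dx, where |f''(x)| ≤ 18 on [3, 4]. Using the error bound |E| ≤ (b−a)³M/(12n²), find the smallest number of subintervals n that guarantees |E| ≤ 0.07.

5

Need 18/(12n²) ≤ 0.07.
n² ≥ 18/(12·0.07) = 21.4286 ⇒ n ≥ 4.6291, so the smallest n is 5.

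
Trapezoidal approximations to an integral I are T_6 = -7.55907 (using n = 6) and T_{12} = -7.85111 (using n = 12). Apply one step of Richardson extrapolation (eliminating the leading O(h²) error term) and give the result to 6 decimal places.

R = (4·T_{12} − T_6) / 3 = (4·(-7.85111) − (-7.55907))/3 = (-23.84537)/3 = -7.948457.

-7.948457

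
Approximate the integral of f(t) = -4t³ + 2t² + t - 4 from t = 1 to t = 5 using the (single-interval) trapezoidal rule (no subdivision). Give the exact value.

T = (b−a)/2 · [f(1) + f(5)] = 2·[(-5) + (-449)] = -908.

-908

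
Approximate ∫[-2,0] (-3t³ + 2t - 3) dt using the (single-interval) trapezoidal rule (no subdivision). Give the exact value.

14

T = (b−a)/2 · [f(-2) + f(0)] = 1·[17 + (-3)] = 14.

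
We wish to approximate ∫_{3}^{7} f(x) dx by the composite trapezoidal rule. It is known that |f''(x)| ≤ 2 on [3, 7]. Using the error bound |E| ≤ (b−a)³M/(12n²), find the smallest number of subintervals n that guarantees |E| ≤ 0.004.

Need 128/(12n²) ≤ 0.004.
n² ≥ 128/(12·0.004) = 2666.67 ⇒ n ≥ 51.6398, so the smallest n is 52.

52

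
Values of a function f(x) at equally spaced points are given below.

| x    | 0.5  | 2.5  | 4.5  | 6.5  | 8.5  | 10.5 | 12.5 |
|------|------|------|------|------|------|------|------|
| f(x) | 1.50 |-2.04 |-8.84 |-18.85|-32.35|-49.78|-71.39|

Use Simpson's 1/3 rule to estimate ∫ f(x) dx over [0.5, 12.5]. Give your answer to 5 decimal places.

-289.96667

h = 2, n = 6.
(h/3)·[y₀ + 4y₁ + 2y₂ + 4y₃ + 2y₄ + 4y₅ + y₆] = 0.666667·(-434.95) = -289.96667.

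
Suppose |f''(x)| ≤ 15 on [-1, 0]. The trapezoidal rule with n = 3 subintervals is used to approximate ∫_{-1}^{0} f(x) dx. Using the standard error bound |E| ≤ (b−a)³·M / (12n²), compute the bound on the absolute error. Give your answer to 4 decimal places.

0.1389

|E| ≤ (1)³·15 / (12·3²) = 15/108 = 0.1389.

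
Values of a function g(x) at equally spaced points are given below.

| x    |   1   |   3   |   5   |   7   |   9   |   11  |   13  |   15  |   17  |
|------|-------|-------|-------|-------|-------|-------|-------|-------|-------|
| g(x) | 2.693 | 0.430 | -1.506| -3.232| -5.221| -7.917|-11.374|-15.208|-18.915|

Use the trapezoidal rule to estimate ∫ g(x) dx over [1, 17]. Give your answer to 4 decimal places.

h = 2, n = 8.
(h/2)·[y₀ + 2y₁ + 2y₂ + 2y₃ + 2y₄ + 2y₅ + 2y₆ + 2y₇ + y₈] = 1·(-104.278) = -104.2780.

-104.2780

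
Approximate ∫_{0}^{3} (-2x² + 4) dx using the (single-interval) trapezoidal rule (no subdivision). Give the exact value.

T = (b−a)/2 · [f(0) + f(3)] = 1.5·[4 + (-14)] = -15.

-15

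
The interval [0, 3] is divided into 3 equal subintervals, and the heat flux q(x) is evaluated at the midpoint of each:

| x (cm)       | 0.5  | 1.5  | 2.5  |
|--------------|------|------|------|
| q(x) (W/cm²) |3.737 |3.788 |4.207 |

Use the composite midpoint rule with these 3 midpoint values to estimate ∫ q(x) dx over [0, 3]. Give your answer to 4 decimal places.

11.7320

h = 1, n = 3.
h·[y(m₁) + y(m₂) + y(m₃)] = 1·(11.732) = 11.7320.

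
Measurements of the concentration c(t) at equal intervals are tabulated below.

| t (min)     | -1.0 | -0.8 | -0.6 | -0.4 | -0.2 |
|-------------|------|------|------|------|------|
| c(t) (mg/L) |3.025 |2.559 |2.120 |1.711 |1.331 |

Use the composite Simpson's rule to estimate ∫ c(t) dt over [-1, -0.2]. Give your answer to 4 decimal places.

h = 0.2, n = 4.
(h/3)·[y₀ + 4y₁ + 2y₂ + 4y₃ + y₄] = 0.066667·(25.676) = 1.7117.

1.7117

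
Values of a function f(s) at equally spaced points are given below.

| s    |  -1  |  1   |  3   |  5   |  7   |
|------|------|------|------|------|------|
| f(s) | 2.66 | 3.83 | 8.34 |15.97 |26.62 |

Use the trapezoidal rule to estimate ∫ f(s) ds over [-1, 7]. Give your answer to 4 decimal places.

85.5600

h = 2, n = 4.
(h/2)·[y₀ + 2y₁ + 2y₂ + 2y₃ + y₄] = 1·(85.56) = 85.5600.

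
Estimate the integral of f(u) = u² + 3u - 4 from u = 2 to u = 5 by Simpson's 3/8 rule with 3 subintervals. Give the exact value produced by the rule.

h = (5 − 2)/3 = 1.
Nodes u₀,…,u₃ = 2, 3, 4, 5.
f(u) = u² + 3u - 4: f₀=6, f₁=14, f₂=24, f₃=36.
(3h/8)·[f₀ + 3f₁ + 3f₂ + f₃] = 0.375·(156) = 58.5.

58.5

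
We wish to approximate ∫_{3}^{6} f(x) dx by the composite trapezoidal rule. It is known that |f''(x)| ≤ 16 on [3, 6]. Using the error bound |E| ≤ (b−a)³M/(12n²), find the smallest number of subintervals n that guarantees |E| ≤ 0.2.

Need 432/(12n²) ≤ 0.2.
n² ≥ 432/(12·0.2) = 180 ⇒ n ≥ 13.4164, so the smallest n is 14.

14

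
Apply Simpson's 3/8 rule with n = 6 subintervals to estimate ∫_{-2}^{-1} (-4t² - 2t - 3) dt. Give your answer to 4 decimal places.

-9.3333

h = (-1 − (-2))/6 = 0.166667.
Nodes t₀,…,t₆ = -2, -1.833333, -1.666667, -1.5, -1.333333, -1.166667, -1.
f(t) = -4t² - 2t - 3: f₀=-15, f₁=-12.777778, f₂=-10.777778, f₃=-9, f₄=-7.444444, f₅=-6.111111, f₆=-5.
(3h/8)·[f₀ + 3f₁ + 3f₂ + 2f₃ + 3f₄ + 3f₅ + f₆] = 0.0625·(-149.333333) = -9.3333.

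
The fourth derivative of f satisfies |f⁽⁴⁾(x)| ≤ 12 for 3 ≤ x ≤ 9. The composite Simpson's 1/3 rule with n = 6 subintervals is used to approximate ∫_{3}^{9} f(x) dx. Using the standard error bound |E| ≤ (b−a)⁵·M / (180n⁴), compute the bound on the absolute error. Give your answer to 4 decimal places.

0.4000

|E| ≤ (6)⁵·12 / (180·6⁴) = 93312/233280 = 0.4000.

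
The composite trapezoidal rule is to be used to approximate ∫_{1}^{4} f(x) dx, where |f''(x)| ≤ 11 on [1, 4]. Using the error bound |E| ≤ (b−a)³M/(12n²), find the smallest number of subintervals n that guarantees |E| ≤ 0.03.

Need 297/(12n²) ≤ 0.03.
n² ≥ 297/(12·0.03) = 825 ⇒ n ≥ 28.7228, so the smallest n is 29.

29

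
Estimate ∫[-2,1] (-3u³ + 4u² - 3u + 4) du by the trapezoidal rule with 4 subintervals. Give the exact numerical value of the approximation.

h = (1 − (-2))/4 = 0.75.
Nodes u₀,…,u₄ = -2, -1.25, -0.5, 0.25, 1.
f(u) = -3u³ + 4u² - 3u + 4: f₀=50, f₁=19.859375, f₂=6.875, f₃=3.453125, f₄=2.
(h/2)·[f₀ + 2f₁ + 2f₂ + 2f₃ + f₄] = 0.375·(112.375) = 42.140625.

42.140625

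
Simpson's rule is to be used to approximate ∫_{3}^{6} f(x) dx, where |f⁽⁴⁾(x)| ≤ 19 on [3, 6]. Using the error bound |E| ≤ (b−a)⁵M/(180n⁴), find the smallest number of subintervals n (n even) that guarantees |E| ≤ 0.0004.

16

Need 4617/(180n⁴) ≤ 0.0004.
n⁴ ≥ 4617/(180·0.0004) = 64125 ⇒ n ≥ 15.9132, so the smallest even n is 16. (n must be even for Simpson's rule.)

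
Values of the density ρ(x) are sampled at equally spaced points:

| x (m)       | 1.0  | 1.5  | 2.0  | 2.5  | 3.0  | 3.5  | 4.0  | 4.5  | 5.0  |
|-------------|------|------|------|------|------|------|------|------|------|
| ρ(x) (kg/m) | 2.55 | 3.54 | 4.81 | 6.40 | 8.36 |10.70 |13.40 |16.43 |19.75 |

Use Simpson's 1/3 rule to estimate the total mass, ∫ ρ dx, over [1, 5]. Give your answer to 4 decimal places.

h = 0.5, n = 8.
(h/3)·[y₀ + 4y₁ + 2y₂ + 4y₃ + 2y₄ + 4y₅ + 2y₆ + 4y₇ + y₈] = 0.166667·(223.72) = 37.2867.

37.2867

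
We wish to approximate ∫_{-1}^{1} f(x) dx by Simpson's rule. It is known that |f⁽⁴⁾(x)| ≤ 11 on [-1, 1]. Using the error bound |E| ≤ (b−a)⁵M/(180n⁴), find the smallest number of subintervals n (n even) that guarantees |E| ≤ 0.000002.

32

Need 352/(180n⁴) ≤ 0.000002.
n⁴ ≥ 352/(180·0.000002) = 977778 ⇒ n ≥ 31.4456, so the smallest even n is 32. (n must be even for Simpson's rule.)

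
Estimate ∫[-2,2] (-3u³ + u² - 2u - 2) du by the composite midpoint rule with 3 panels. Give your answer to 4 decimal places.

-3.2593

h = (2 − (-2))/3 = 1.333333.
Midpoints m₁,…,m₃ = -1.333333, 0, 1.333333.
f(m₁)=9.555556, f(m₂)=-2, f(m₃)=-10.
h·[f(m₁) + f(m₂) + f(m₃)] = 1.333333·(-2.444444) = -3.2593.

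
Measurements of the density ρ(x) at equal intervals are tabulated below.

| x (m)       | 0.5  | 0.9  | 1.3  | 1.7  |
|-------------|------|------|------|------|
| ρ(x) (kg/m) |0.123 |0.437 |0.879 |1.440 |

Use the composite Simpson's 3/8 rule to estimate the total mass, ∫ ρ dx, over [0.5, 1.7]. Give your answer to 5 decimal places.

h = 0.4, n = 3.
(3h/8)·[y₀ + 3y₁ + 3y₂ + y₃] = 0.15·(5.511) = 0.82665.

0.82665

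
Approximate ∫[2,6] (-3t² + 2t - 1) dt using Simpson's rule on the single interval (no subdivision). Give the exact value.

S = (b−a)/6 · [f(2) + 4f(4) + f(6)] = 0.666667·[(-9) + 4·(-41) + (-97)] = -180.

-180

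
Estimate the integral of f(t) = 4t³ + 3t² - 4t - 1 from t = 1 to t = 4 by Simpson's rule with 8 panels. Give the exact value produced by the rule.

285

h = (4 − 1)/8 = 0.375.
Nodes t₀,…,t₈ = 1, 1.375, 1.75, 2.125, 2.5, 2.875, 3.25, 3.625, 4.
f(t) = 4t³ + 3t² - 4t - 1: f₀=2, f₁=9.5703125, f₂=22.625, f₃=42.4296875, f₄=70.25, f₅=107.3515625, f₆=155, f₇=214.4609375, f₈=287.
(h/3)·[f₀ + 4f₁ + 2f₂ + 4f₃ + 2f₄ + 4f₅ + 2f₆ + 4f₇ + f₈] = 0.125·(2280) = 285.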